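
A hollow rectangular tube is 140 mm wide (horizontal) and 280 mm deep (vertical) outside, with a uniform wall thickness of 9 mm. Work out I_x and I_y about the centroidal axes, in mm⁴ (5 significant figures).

Treat the section as a set of non-overlapping primitives; coordinates are from the bounding-box lower-left.
Outer rectangle: 140 × 280, A = 39 200 mm², y = 140 mm, Ī = 256 106 667 mm⁴.
Inner void (subtracted): 122 × 262, A = 31 964 mm², y = 140 mm, Ī = 182 844 735 mm⁴.
By symmetry the centroid is at mid-height, ȳ = 140 mm.
All pieces are centred on the centroidal x-axis, so I = ΣĪ (holes subtracted) = 73 261 932 mm⁴.
Repeating about the centroidal y-axis gives I_y = 24 380 652 mm⁴.

I_x ≈ 7.3262 × 10⁷ mm⁴, I_y ≈ 2.4381 × 10⁷ mm⁴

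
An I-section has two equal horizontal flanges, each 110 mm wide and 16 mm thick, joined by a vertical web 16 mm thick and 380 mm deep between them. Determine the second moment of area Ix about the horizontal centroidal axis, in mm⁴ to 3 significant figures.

Treat the section as a set of non-overlapping primitives; coordinates are from the bounding-box lower-left.
Bottom flange: 110 × 16, A = 1 760 mm², y = 8 mm, Ī = 37 547 mm⁴.
Web: 16 × 380, A = 6 080 mm², y = 206 mm, Ī = 73 162 667 mm⁴.
Top flange: 110 × 16, A = 1 760 mm², y = 404 mm, Ī = 37 547 mm⁴.
By symmetry the centroid is at mid-height, ȳ = 206 mm.
Transfer each piece to the horizontal centroidal axis using Ī + A·d² with d = y − 206:
  bottom flange: d = -198 mm → contributes +69 036 587 mm⁴
  web: d = 0 mm → contributes +73 162 667 mm⁴
  top flange: d = 198 mm → contributes +69 036 587 mm⁴
Total I = 211 235 840 mm⁴.

Ix ≈ 2.11 × 10⁸ mm⁴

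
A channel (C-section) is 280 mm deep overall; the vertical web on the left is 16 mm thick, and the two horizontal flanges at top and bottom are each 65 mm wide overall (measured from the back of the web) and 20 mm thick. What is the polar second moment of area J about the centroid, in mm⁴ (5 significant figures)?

J ≈ 6.4387 × 10⁷ mm⁴

Break the section into simple shapes (no overlaps), measuring from the bottom-left corner of the bounding box.
Web: 16 × 280, A = 4 480 mm², y = 140 mm, Ī = 29 269 333 mm⁴.
Top flange (beyond web): 49 × 20, A = 980 mm², y = 270 mm, Ī = 32666.67 mm⁴.
Bottom flange (beyond web): 49 × 20, A = 980 mm², y = 10 mm, Ī = 32666.67 mm⁴.
By symmetry the centroid is at mid-height, ȳ = 140 mm.
Transfer each piece to the centroidal x-axis using Ī + A·d² with d = y − 140:
  web: d = 0 mm → contributes +29 269 333 mm⁴
  top flange (beyond web): d = 130 mm → contributes +16 594 667 mm⁴
  bottom flange (beyond web): d = -130 mm → contributes +16 594 667 mm⁴
Total I = 62 458 667 mm⁴.
For the y-axis: x̄ = 17.8913 mm.
Repeating about the centroidal y-axis gives I_y = 1 927 911 mm⁴.
Polar second moment: J = I_x + I_y = 64 386 577 mm⁴.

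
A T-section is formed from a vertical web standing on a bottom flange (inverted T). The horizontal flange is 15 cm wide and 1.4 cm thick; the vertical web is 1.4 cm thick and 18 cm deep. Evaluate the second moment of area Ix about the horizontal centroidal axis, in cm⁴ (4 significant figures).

Decompose the section into non-overlapping parts with the origin at the bottom-left of its bounding rectangle.
Flange: 15 × 1.4, A = 21 cm², y = 0.7 cm, Ī = 3.43 cm⁴.
Web: 1.4 × 18, A = 25.2 cm², y = 10.4 cm, Ī = 680.4 cm⁴.
Centroid: ȳ = ΣA·y / ΣA = 5.99091 cm.
Transfer each piece to the horizontal centroidal axis using Ī + A·d² with d = y − 5.99091:
  flange: d = -5.29091 cm → contributes +591.298 cm⁴
  web: d = 4.40909 cm → contributes +1170.29 cm⁴
Total I = 1761.59 cm⁴.

Ix ≈ 1762 cm⁴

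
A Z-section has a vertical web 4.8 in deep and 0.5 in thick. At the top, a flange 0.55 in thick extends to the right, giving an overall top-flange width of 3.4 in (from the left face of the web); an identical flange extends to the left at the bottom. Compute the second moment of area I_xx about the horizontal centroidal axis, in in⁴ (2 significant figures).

Decompose the section into non-overlapping parts with the origin at the bottom-left of its bounding rectangle.
Web: 0.5 × 4.8, A = 2.4 in², y = 2.4 in, Ī = 4.608 in⁴.
Top flange (beyond web): 2.9 × 0.55, A = 1.595 in², y = 4.525 in, Ī = 0.04021 in⁴.
Bottom flange (beyond web): 2.9 × 0.55, A = 1.595 in², y = 0.275 in, Ī = 0.04021 in⁴.
Centroid: ȳ = ΣA·y / ΣA = 2.4 in.
Transfer each piece to the horizontal centroidal axis using Ī + A·d² with d = y − 2.4:
  web: d = 0 in → contributes +4.608 in⁴
  top flange (beyond web): d = 2.125 in → contributes +7.243 in⁴
  bottom flange (beyond web): d = -2.125 in → contributes +7.243 in⁴
Total I = 19.09 in⁴.

I_xx ≈ 19 in⁴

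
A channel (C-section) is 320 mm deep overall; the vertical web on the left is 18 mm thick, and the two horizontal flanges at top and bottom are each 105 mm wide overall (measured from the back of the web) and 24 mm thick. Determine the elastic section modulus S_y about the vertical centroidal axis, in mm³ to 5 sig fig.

Split into non-overlapping primitives; take the origin at the lower-left of the bounding box.
Web: 18 × 320, A = 5 760 mm², x = 9 mm, Ī = 155 520 mm⁴.
Top flange (beyond web): 87 × 24, A = 2 088 mm², x = 61.5 mm, Ī = 1 317 006 mm⁴.
Bottom flange (beyond web): 87 × 24, A = 2 088 mm², x = 61.5 mm, Ī = 1 317 006 mm⁴.
Centroid: x̄ = ΣA·x / ΣA = 31.06522 mm.
Transfer each piece to the vertical centroidal axis using Ī + A·d² with d = x − 31.06522:
  web: d = -22.06522 mm → contributes +2 959 913 mm⁴
  top flange (beyond web): d = 30.43478 mm → contributes +3 251 070 mm⁴
  bottom flange (beyond web): d = 30.43478 mm → contributes +3 251 070 mm⁴
Total I = 9 462 054 mm⁴.
Extreme fibre distance c = 73.93478 mm; S = I/c = 127978.4 mm³.

S_y ≈ 1.2798 × 10⁵ mm³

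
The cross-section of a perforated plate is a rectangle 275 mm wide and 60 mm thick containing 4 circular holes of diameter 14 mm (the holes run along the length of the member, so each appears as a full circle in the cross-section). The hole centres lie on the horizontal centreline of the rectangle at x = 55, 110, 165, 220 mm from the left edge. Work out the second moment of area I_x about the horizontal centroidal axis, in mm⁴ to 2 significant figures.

Decompose the section into non-overlapping parts with the origin at the bottom-left of its bounding rectangle.
Plate: 275 × 60, A = 16 500 mm², y = 30 mm, Ī = 4 950 000 mm⁴.
Hole 1 (subtracted): ⌀14, A = 153.9 mm², y = 30 mm, Ī = 1 886 mm⁴.
Hole 2 (subtracted): ⌀14, A = 153.9 mm², y = 30 mm, Ī = 1 886 mm⁴.
Hole 3 (subtracted): ⌀14, A = 153.9 mm², y = 30 mm, Ī = 1 886 mm⁴.
Hole 4 (subtracted): ⌀14, A = 153.9 mm², y = 30 mm, Ī = 1 886 mm⁴.
By symmetry the centroid is at mid-height, ȳ = 30 mm.
All pieces are centred on the horizontal centroidal axis, so I = ΣĪ (holes subtracted) = 4 942 457 mm⁴.

I_x ≈ 4.9 × 10⁶ mm⁴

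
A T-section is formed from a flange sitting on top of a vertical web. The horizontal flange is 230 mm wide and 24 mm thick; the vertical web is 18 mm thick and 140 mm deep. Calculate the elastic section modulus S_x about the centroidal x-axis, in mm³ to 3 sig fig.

Split into non-overlapping primitives; take the origin at the lower-left of the bounding box.
Flange: 230 × 24, A = 5 520 mm², y = 152 mm, Ī = 264 960 mm⁴.
Web: 18 × 140, A = 2 520 mm², y = 70 mm, Ī = 4 116 000 mm⁴.
Centroid: ȳ = ΣA·y / ΣA = 126.3 mm.
Transfer each piece to the centroidal x-axis using Ī + A·d² with d = y − 126.3:
  flange: d = 25.701 mm → contributes +3 911 288 mm⁴
  web: d = -56.299 mm → contributes +12 103 195 mm⁴
Total I = 16 014 484 mm⁴.
Extreme fibre distance c = 126.3 mm; S = I/c = 126 799 mm³.

S_x ≈ 1.27 × 10⁵ mm³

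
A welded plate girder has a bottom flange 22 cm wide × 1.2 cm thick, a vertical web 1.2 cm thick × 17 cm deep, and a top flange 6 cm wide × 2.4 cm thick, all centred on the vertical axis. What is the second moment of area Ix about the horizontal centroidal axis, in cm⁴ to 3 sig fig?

Split into non-overlapping primitives; take the origin at the lower-left of the bounding box.
Bottom plate: 22 × 1.2, A = 26.4 cm², y = 0.6 cm, Ī = 3.168 cm⁴.
Web plate: 1.2 × 17, A = 20.4 cm², y = 9.7 cm, Ī = 491.3 cm⁴.
Top plate: 6 × 2.4, A = 14.4 cm², y = 19.4 cm, Ī = 6.912 cm⁴.
Centroid: ȳ = ΣA·y / ΣA = 8.0569 cm.
Transfer each piece to the horizontal centroidal axis using Ī + A·d² with d = y − 8.0569:
  bottom plate: d = -7.4569 cm → contributes +1471.1 cm⁴
  web plate: d = 1.6431 cm → contributes +546.38 cm⁴
  top plate: d = 11.343 cm → contributes +1859.7 cm⁴
Total I = 3877.2 cm⁴.

Ix ≈ 3880 cm⁴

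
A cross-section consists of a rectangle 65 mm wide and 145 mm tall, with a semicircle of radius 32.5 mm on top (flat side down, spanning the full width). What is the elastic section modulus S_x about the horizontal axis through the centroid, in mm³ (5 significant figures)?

S_x ≈ 2.9475 × 10⁵ mm³

Break the section into simple shapes (no overlaps), measuring from the bottom-left corner of the bounding box.
Rectangular body: 65 × 145, A = 9 425 mm², y = 72.5 mm, Ī = 16 513 385 mm⁴.
Semicircular cap: semicircle r = 32.5, A = 1659.154 mm², y = 158.7934 mm, Ī = 122451.9 mm⁴.
Centroid: ȳ = ΣA·y / ΣA = 85.417 mm.
Transfer each piece to the horizontal axis through the centroid using Ī + A·d² with d = y − 85.417:
  rectangular body: d = -12.917 mm → contributes +18 085 937 mm⁴
  semicircular cap: d = 73.37642 mm → contributes +9 055 500 mm⁴
Total I = 27 141 438 mm⁴.
Extreme fibre distance c = 92.083 mm; S = I/c = 294749.7 mm³.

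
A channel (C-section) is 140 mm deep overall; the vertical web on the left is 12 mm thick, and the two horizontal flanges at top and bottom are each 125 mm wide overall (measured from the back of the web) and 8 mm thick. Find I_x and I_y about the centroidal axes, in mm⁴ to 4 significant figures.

I_x ≈ 1.063 × 10⁷ mm⁴, I_y ≈ 5.346 × 10⁶ mm⁴

Decompose the section into non-overlapping parts with the origin at the bottom-left of its bounding rectangle.
Web: 12 × 140, A = 1 680 mm², y = 70 mm, Ī = 2 744 000 mm⁴.
Top flange (beyond web): 113 × 8, A = 904 mm², y = 136 mm, Ī = 4821.33 mm⁴.
Bottom flange (beyond web): 113 × 8, A = 904 mm², y = 4 mm, Ī = 4821.33 mm⁴.
By symmetry the centroid is at mid-height, ȳ = 70 mm.
Transfer each piece to the centroidal x-axis using Ī + A·d² with d = y − 70:
  web: d = 0 mm → contributes +2 744 000 mm⁴
  top flange (beyond web): d = 66 mm → contributes +3 942 645 mm⁴
  bottom flange (beyond web): d = -66 mm → contributes +3 942 645 mm⁴
Total I = 10 629 291 mm⁴.
For the y-axis: x̄ = 38.3968 mm.
Repeating about the centroidal y-axis gives I_y = 5 345 686 mm⁴.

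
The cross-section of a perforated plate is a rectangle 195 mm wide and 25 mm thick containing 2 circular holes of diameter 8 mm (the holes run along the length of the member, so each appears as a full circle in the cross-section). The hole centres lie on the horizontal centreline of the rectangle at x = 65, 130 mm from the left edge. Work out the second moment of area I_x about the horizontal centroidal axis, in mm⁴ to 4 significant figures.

I_x ≈ 2.535 × 10⁵ mm⁴

Split into non-overlapping primitives; take the origin at the lower-left of the bounding box.
Plate: 195 × 25, A = 4 875 mm², y = 12.5 mm, Ī = 253 906 mm⁴.
Hole 1 (subtracted): ⌀8, A = 50.2655 mm², y = 12.5 mm, Ī = 201.062 mm⁴.
Hole 2 (subtracted): ⌀8, A = 50.2655 mm², y = 12.5 mm, Ī = 201.062 mm⁴.
By symmetry the centroid is at mid-height, ȳ = 12.5 mm.
All pieces are centred on the horizontal centroidal axis, so I = ΣĪ (holes subtracted) = 253 504 mm⁴.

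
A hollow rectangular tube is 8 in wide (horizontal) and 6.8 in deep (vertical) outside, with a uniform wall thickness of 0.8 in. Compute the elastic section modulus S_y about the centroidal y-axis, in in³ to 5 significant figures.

S_y ≈ 44.134 in³

Decompose the section into non-overlapping parts with the origin at the bottom-left of its bounding rectangle.
Outer rectangle: 8 × 6.8, A = 54.4 in², x = 4 in, Ī = 290.1333 in⁴.
Inner void (subtracted): 6.4 × 5.2, A = 33.28 in², x = 4 in, Ī = 113.5957 in⁴.
By symmetry the centroid is at mid-width, x̄ = 4 in.
All pieces are centred on the centroidal y-axis, so I = ΣĪ (holes subtracted) = 176.5376 in⁴.
Extreme fibre distance c = 4 in; S = I/c = 44.1344 in³.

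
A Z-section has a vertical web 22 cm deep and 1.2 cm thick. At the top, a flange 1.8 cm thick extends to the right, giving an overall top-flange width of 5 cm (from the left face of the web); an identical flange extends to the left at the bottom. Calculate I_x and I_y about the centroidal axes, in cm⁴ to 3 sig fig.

I_x ≈ 2460 cm⁴, I_y ≈ 105 cm⁴

Decompose the section into non-overlapping parts with the origin at the bottom-left of its bounding rectangle.
Web: 1.2 × 22, A = 26.4 cm², y = 11 cm, Ī = 1064.8 cm⁴.
Top flange (beyond web): 3.8 × 1.8, A = 6.84 cm², y = 21.1 cm, Ī = 1.8468 cm⁴.
Bottom flange (beyond web): 3.8 × 1.8, A = 6.84 cm², y = 0.9 cm, Ī = 1.8468 cm⁴.
Centroid: ȳ = ΣA·y / ΣA = 11 cm.
Transfer each piece to the centroidal x-axis using Ī + A·d² with d = y − 11:
  web: d = 0 cm → contributes +1064.8 cm⁴
  top flange (beyond web): d = 10.1 cm → contributes +699.6 cm⁴
  bottom flange (beyond web): d = -10.1 cm → contributes +699.6 cm⁴
Total I = 2 464 cm⁴.
For the y-axis: x̄ = 4.4 cm.
Repeating about the centroidal y-axis gives I_y = 105.13 cm⁴.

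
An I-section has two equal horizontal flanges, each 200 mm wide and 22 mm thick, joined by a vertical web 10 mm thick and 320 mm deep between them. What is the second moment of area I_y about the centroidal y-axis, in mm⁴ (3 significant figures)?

I_y ≈ 2.94 × 10⁷ mm⁴

Break the section into simple shapes (no overlaps), measuring from the bottom-left corner of the bounding box.
Bottom flange: 200 × 22, A = 4 400 mm², x = 100 mm, Ī = 14 666 667 mm⁴.
Web: 10 × 320, A = 3 200 mm², x = 100 mm, Ī = 26 667 mm⁴.
Top flange: 200 × 22, A = 4 400 mm², x = 100 mm, Ī = 14 666 667 mm⁴.
By symmetry the centroid is at mid-width, x̄ = 100 mm.
All pieces are centred on the centroidal y-axis, so I = ΣĪ = 29 360 000 mm⁴.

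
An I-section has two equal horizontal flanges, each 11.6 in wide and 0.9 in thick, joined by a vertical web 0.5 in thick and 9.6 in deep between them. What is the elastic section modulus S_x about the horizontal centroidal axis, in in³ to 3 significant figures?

S_x ≈ 108 in³

Decompose the section into non-overlapping parts with the origin at the bottom-left of its bounding rectangle.
Bottom flange: 11.6 × 0.9, A = 10.44 in², y = 0.45 in, Ī = 0.7047 in⁴.
Web: 0.5 × 9.6, A = 4.8 in², y = 5.7 in, Ī = 36.864 in⁴.
Top flange: 11.6 × 0.9, A = 10.44 in², y = 10.95 in, Ī = 0.7047 in⁴.
By symmetry the centroid is at mid-height, ȳ = 5.7 in.
Transfer each piece to the horizontal centroidal axis using Ī + A·d² with d = y − 5.7:
  bottom flange: d = -5.25 in → contributes +288.46 in⁴
  web: d = 0 in → contributes +36.864 in⁴
  top flange: d = 5.25 in → contributes +288.46 in⁴
Total I = 613.78 in⁴.
Extreme fibre distance c = 5.7 in; S = I/c = 107.68 in³.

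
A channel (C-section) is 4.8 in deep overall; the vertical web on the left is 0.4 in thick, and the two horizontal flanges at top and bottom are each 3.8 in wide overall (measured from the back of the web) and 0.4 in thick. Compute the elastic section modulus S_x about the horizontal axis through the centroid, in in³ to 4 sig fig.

Treat the section as a set of non-overlapping primitives; coordinates are from the bounding-box lower-left.
Web: 0.4 × 4.8, A = 1.92 in², y = 2.4 in, Ī = 3.6864 in⁴.
Top flange (beyond web): 3.4 × 0.4, A = 1.36 in², y = 4.6 in, Ī = 0.0181333 in⁴.
Bottom flange (beyond web): 3.4 × 0.4, A = 1.36 in², y = 0.2 in, Ī = 0.0181333 in⁴.
By symmetry the centroid is at mid-height, ȳ = 2.4 in.
Transfer each piece to the horizontal axis through the centroid using Ī + A·d² with d = y − 2.4:
  web: d = 0 in → contributes +3.6864 in⁴
  top flange (beyond web): d = 2.2 in → contributes +6.60053 in⁴
  bottom flange (beyond web): d = -2.2 in → contributes +6.60053 in⁴
Total I = 16.8875 in⁴.
Extreme fibre distance c = 2.4 in; S = I/c = 7.03644 in³.

S_x ≈ 7.036 in³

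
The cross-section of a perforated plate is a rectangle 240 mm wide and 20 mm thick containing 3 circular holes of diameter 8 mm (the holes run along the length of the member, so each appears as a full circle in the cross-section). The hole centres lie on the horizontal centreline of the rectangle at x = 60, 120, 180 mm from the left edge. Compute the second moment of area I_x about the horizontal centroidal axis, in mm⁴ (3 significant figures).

I_x ≈ 1.59 × 10⁵ mm⁴

Split into non-overlapping primitives; take the origin at the lower-left of the bounding box.
Plate: 240 × 20, A = 4 800 mm², y = 10 mm, Ī = 160 000 mm⁴.
Hole 1 (subtracted): ⌀8, A = 50.265 mm², y = 10 mm, Ī = 201.06 mm⁴.
Hole 2 (subtracted): ⌀8, A = 50.265 mm², y = 10 mm, Ī = 201.06 mm⁴.
Hole 3 (subtracted): ⌀8, A = 50.265 mm², y = 10 mm, Ī = 201.06 mm⁴.
By symmetry the centroid is at mid-height, ȳ = 10 mm.
All pieces are centred on the horizontal centroidal axis, so I = ΣĪ (holes subtracted) = 159 397 mm⁴.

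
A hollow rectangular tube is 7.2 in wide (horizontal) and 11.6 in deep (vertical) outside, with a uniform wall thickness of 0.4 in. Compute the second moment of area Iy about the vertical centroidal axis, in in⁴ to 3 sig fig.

Split into non-overlapping primitives; take the origin at the lower-left of the bounding box.
Outer rectangle: 7.2 × 11.6, A = 83.52 in², x = 3.6 in, Ī = 360.81 in⁴.
Inner void (subtracted): 6.4 × 10.8, A = 69.12 in², x = 3.6 in, Ī = 235.93 in⁴.
By symmetry the centroid is at mid-width, x̄ = 3.6 in.
All pieces are centred on the vertical centroidal axis, so I = ΣĪ (holes subtracted) = 124.88 in⁴.

Iy ≈ 125 in⁴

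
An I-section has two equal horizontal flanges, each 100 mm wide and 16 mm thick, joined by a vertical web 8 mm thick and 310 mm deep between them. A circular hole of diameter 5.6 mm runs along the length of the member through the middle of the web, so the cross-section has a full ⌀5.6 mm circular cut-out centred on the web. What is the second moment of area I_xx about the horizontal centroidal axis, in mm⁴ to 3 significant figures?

Break the section into simple shapes (no overlaps), measuring from the bottom-left corner of the bounding box.
Bottom flange: 100 × 16, A = 1 600 mm², y = 8 mm, Ī = 34 133 mm⁴.
Web: 8 × 310, A = 2 480 mm², y = 171 mm, Ī = 19 860 667 mm⁴.
Top flange: 100 × 16, A = 1 600 mm², y = 334 mm, Ī = 34 133 mm⁴.
Hole (subtracted): ⌀5.6, A = 24.63 mm², y = 171 mm, Ī = 48.275 mm⁴.
By symmetry the centroid is at mid-height, ȳ = 171 mm.
Transfer each piece to the horizontal centroidal axis using Ī + A·d² with d = y − 171:
  bottom flange: d = -163 mm → contributes +42 544 533 mm⁴
  web: d = 0 mm → contributes +19 860 667 mm⁴
  top flange: d = 163 mm → contributes +42 544 533 mm⁴
  hole: d = 0 mm → contributes −48.275 mm⁴
Total I = 104 949 685 mm⁴.

I_xx ≈ 1.05 × 10⁸ mm⁴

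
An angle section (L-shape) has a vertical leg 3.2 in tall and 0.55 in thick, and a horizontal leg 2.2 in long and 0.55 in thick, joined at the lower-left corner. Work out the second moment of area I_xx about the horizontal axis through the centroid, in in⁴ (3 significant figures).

I_xx ≈ 2.58 in⁴

Split into non-overlapping primitives; take the origin at the lower-left of the bounding box.
Vertical leg: 0.55 × 3.2, A = 1.76 in², y = 1.6 in, Ī = 1.5019 in⁴.
Horizontal leg (remainder): 1.65 × 0.55, A = 0.9075 in², y = 0.275 in, Ī = 0.022877 in⁴.
Centroid: ȳ = ΣA·y / ΣA = 1.1492 in.
Transfer each piece to the horizontal axis through the centroid using Ī + A·d² with d = y − 1.1492:
  vertical leg: d = 0.45077 in → contributes +1.8595 in⁴
  horizontal leg (remainder): d = -0.87423 in → contributes +0.71645 in⁴
Total I = 2.5759 in⁴.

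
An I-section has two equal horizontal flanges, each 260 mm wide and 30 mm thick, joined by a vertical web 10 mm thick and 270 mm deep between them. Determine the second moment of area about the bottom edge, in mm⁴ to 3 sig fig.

Treat the section as a set of non-overlapping primitives; coordinates are from the bounding-box lower-left.
Bottom flange: 260 × 30, A = 7 800 mm², y = 15 mm, Ī = 585 000 mm⁴.
Web: 10 × 270, A = 2 700 mm², y = 165 mm, Ī = 16 402 500 mm⁴.
Top flange: 260 × 30, A = 7 800 mm², y = 315 mm, Ī = 585 000 mm⁴.
Transfer each piece to the bottom edge using Ī + A·d² with d = y − 0:
  bottom flange: d = 15 mm → contributes +2 340 000 mm⁴
  web: d = 165 mm → contributes +89 910 000 mm⁴
  top flange: d = 315 mm → contributes +774 540 000 mm⁴
Total I = 866 790 000 mm⁴.

I_base ≈ 8.67 × 10⁸ mm⁴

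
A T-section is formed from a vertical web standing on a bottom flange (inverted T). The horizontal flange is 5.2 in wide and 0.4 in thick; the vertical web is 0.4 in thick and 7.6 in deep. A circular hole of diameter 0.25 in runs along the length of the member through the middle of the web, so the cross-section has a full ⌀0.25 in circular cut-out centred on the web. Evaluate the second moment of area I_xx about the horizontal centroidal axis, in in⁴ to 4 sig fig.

I_xx ≈ 34.29 in⁴

Treat the section as a set of non-overlapping primitives; coordinates are from the bounding-box lower-left.
Flange: 5.2 × 0.4, A = 2.08 in², y = 0.2 in, Ī = 0.0277333 in⁴.
Web: 0.4 × 7.6, A = 3.04 in², y = 4.2 in, Ī = 14.6325 in⁴.
Hole (subtracted): ⌀0.25, A = 0.0490874 in², y = 4.2 in, Ī = 0.000191748 in⁴.
Centroid: ȳ = ΣA·y / ΣA = 2.55927 in.
Transfer each piece to the horizontal centroidal axis using Ī + A·d² with d = y − 2.55927:
  flange: d = -2.35927 in → contributes +11.6053 in⁴
  web: d = 1.64073 in → contributes +22.8162 in⁴
  hole: d = 1.64073 in → contributes −0.132335 in⁴
Total I = 34.2892 in⁴.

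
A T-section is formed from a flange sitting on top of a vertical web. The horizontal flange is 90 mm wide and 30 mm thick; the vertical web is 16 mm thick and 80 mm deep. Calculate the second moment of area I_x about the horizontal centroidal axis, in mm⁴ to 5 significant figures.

Break the section into simple shapes (no overlaps), measuring from the bottom-left corner of the bounding box.
Flange: 90 × 30, A = 2 700 mm², y = 95 mm, Ī = 202 500 mm⁴.
Web: 16 × 80, A = 1 280 mm², y = 40 mm, Ī = 682666.7 mm⁴.
Centroid: ȳ = ΣA·y / ΣA = 77.31156 mm.
Transfer each piece to the horizontal centroidal axis using Ī + A·d² with d = y − 77.31156:
  flange: d = 17.68844 mm → contributes +1 047 279 mm⁴
  web: d = -37.31156 mm → contributes +2 464 622 mm⁴
Total I = 3 511 900 mm⁴.

I_x ≈ 3.5119 × 10⁶ mm⁴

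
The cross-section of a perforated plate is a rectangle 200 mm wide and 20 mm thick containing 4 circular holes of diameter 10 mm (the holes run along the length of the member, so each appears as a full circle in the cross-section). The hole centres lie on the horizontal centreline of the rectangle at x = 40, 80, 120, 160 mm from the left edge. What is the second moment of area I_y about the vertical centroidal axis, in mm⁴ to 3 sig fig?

I_y ≈ 1.27 × 10⁷ mm⁴

Split into non-overlapping primitives; take the origin at the lower-left of the bounding box.
Plate: 200 × 20, A = 4 000 mm², x = 100 mm, Ī = 13 333 333 mm⁴.
Hole 1 (subtracted): ⌀10, A = 78.54 mm², x = 40 mm, Ī = 490.87 mm⁴.
Hole 2 (subtracted): ⌀10, A = 78.54 mm², x = 80 mm, Ī = 490.87 mm⁴.
Hole 3 (subtracted): ⌀10, A = 78.54 mm², x = 120 mm, Ī = 490.87 mm⁴.
Hole 4 (subtracted): ⌀10, A = 78.54 mm², x = 160 mm, Ī = 490.87 mm⁴.
By symmetry the centroid is at mid-width, x̄ = 100 mm.
Transfer each piece to the vertical centroidal axis using Ī + A·d² with d = x − 100:
  plate: d = 0 mm → contributes +13 333 333 mm⁴
  hole 1: d = -60 mm → contributes −283 234 mm⁴
  hole 2: d = -20 mm → contributes −31 907 mm⁴
  hole 3: d = 20 mm → contributes −31 907 mm⁴
  hole 4: d = 60 mm → contributes −283 234 mm⁴
Total I = 12 703 051 mm⁴.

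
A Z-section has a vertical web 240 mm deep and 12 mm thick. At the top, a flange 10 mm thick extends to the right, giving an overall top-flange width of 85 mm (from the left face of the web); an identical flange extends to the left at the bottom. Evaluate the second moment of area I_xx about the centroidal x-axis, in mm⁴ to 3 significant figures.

Break the section into simple shapes (no overlaps), measuring from the bottom-left corner of the bounding box.
Web: 12 × 240, A = 2 880 mm², y = 120 mm, Ī = 13 824 000 mm⁴.
Top flange (beyond web): 73 × 10, A = 730 mm², y = 235 mm, Ī = 6083.3 mm⁴.
Bottom flange (beyond web): 73 × 10, A = 730 mm², y = 5 mm, Ī = 6083.3 mm⁴.
Centroid: ȳ = ΣA·y / ΣA = 120 mm.
Transfer each piece to the centroidal x-axis using Ī + A·d² with d = y − 120:
  web: d = 0 mm → contributes +13 824 000 mm⁴
  top flange (beyond web): d = 115 mm → contributes +9 660 333 mm⁴
  bottom flange (beyond web): d = -115 mm → contributes +9 660 333 mm⁴
Total I = 33 144 667 mm⁴.

I_xx ≈ 3.31 × 10⁷ mm⁴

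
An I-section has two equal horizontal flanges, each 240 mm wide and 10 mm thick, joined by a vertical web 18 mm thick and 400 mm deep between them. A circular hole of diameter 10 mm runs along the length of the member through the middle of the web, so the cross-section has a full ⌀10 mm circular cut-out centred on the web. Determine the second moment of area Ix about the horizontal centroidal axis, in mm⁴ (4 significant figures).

Break the section into simple shapes (no overlaps), measuring from the bottom-left corner of the bounding box.
Bottom flange: 240 × 10, A = 2 400 mm², y = 5 mm, Ī = 20 000 mm⁴.
Web: 18 × 400, A = 7 200 mm², y = 210 mm, Ī = 96 000 000 mm⁴.
Top flange: 240 × 10, A = 2 400 mm², y = 415 mm, Ī = 20 000 mm⁴.
Hole (subtracted): ⌀10, A = 78.5398 mm², y = 210 mm, Ī = 490.874 mm⁴.
By symmetry the centroid is at mid-height, ȳ = 210 mm.
Transfer each piece to the horizontal centroidal axis using Ī + A·d² with d = y − 210:
  bottom flange: d = -205 mm → contributes +100 880 000 mm⁴
  web: d = 0 mm → contributes +96 000 000 mm⁴
  top flange: d = 205 mm → contributes +100 880 000 mm⁴
  hole: d = 0 mm → contributes −490.874 mm⁴
Total I = 297 759 509 mm⁴.

Ix ≈ 2.978 × 10⁸ mm⁴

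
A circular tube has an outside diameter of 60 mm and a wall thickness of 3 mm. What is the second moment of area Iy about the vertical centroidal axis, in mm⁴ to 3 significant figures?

Iy ≈ 2.19 × 10⁵ mm⁴

Decompose the section into non-overlapping parts with the origin at the bottom-left of its bounding rectangle.
Outer circle: ⌀60, A = 2827.4 mm², x = 30 mm, Ī = 636 173 mm⁴.
Bore (subtracted): ⌀54, A = 2290.2 mm², x = 30 mm, Ī = 417 393 mm⁴.
By symmetry the centroid is at mid-width, x̄ = 30 mm.
All pieces are centred on the vertical centroidal axis, so I = ΣĪ (holes subtracted) = 218 780 mm⁴.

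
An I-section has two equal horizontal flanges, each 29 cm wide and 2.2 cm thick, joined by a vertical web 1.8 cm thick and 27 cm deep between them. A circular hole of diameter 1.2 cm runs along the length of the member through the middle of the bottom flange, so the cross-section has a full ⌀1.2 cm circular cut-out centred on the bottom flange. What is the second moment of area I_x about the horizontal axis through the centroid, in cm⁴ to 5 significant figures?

Decompose the section into non-overlapping parts with the origin at the bottom-left of its bounding rectangle.
Bottom flange: 29 × 2.2, A = 63.8 cm², y = 1.1 cm, Ī = 25.73267 cm⁴.
Web: 1.8 × 27, A = 48.6 cm², y = 15.7 cm, Ī = 2952.45 cm⁴.
Top flange: 29 × 2.2, A = 63.8 cm², y = 30.3 cm, Ī = 25.73267 cm⁴.
Hole (subtracted): ⌀1.2, A = 1.130973 cm², y = 1.1 cm, Ī = 0.1017876 cm⁴.
Centroid: ȳ = ΣA·y / ΣA = 15.79432 cm.
Transfer each piece to the horizontal axis through the centroid using Ī + A·d² with d = y − 15.79432:
  bottom flange: d = -14.69432 cm → contributes +13801.62 cm⁴
  web: d = -0.09431829 cm → contributes +2952.882 cm⁴
  top flange: d = 14.50568 cm → contributes +13450.2 cm⁴
  hole: d = -14.69432 cm → contributes −244.3049 cm⁴
Total I = 29960.39 cm⁴.

I_x ≈ 2.9960 × 10⁴ cm⁴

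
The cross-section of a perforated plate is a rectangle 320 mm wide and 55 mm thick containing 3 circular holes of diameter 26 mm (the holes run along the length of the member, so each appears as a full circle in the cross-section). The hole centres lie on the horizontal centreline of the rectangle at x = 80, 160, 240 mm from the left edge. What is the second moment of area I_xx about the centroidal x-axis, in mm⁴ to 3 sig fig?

I_xx ≈ 4.37 × 10⁶ mm⁴

Break the section into simple shapes (no overlaps), measuring from the bottom-left corner of the bounding box.
Plate: 320 × 55, A = 17 600 mm², y = 27.5 mm, Ī = 4 436 667 mm⁴.
Hole 1 (subtracted): ⌀26, A = 530.93 mm², y = 27.5 mm, Ī = 22 432 mm⁴.
Hole 2 (subtracted): ⌀26, A = 530.93 mm², y = 27.5 mm, Ī = 22 432 mm⁴.
Hole 3 (subtracted): ⌀26, A = 530.93 mm², y = 27.5 mm, Ī = 22 432 mm⁴.
By symmetry the centroid is at mid-height, ȳ = 27.5 mm.
All pieces are centred on the centroidal x-axis, so I = ΣĪ (holes subtracted) = 4 369 371 mm⁴.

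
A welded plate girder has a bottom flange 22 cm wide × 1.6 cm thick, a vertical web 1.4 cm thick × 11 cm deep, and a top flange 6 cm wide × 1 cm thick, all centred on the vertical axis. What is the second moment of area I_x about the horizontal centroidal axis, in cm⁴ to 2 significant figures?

I_x ≈ 1200 cm⁴

Treat the section as a set of non-overlapping primitives; coordinates are from the bounding-box lower-left.
Bottom plate: 22 × 1.6, A = 35.2 cm², y = 0.8 cm, Ī = 7.509 cm⁴.
Web plate: 1.4 × 11, A = 15.4 cm², y = 7.1 cm, Ī = 155.3 cm⁴.
Top plate: 6 × 1, A = 6 cm², y = 13.1 cm, Ī = 0.5 cm⁴.
Centroid: ȳ = ΣA·y / ΣA = 3.818 cm.
Transfer each piece to the horizontal centroidal axis using Ī + A·d² with d = y − 3.818:
  bottom plate: d = -3.018 cm → contributes +328.1 cm⁴
  web plate: d = 3.282 cm → contributes +321.2 cm⁴
  top plate: d = 9.282 cm → contributes +517.4 cm⁴
Total I = 1 167 cm⁴.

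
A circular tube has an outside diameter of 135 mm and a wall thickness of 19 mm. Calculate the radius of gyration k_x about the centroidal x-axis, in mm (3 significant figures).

k_x ≈ 41.6 mm

Break the section into simple shapes (no overlaps), measuring from the bottom-left corner of the bounding box.
Outer circle: ⌀135, A = 14 314 mm², y = 67.5 mm, Ī = 16 304 406 mm⁴.
Bore (subtracted): ⌀97, A = 7389.8 mm², y = 67.5 mm, Ī = 4 345 671 mm⁴.
By symmetry the centroid is at mid-height, ȳ = 67.5 mm.
All pieces are centred on the centroidal x-axis, so I = ΣĪ (holes subtracted) = 11 958 735 mm⁴.
Radius of gyration: k = √(I/A) = √(11 958 735 / 6924.1) = 41.559 mm.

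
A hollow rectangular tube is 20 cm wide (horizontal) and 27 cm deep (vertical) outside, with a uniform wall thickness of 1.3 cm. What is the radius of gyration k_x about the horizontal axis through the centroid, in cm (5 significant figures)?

k_x ≈ 10.085 cm

Treat the section as a set of non-overlapping primitives; coordinates are from the bounding-box lower-left.
Outer rectangle: 20 × 27, A = 540 cm², y = 13.5 cm, Ī = 32 805 cm⁴.
Inner void (subtracted): 17.4 × 24.4, A = 424.56 cm², y = 13.5 cm, Ī = 21063.84 cm⁴.
By symmetry the centroid is at mid-height, ȳ = 13.5 cm.
All pieces are centred on the horizontal axis through the centroid, so I = ΣĪ (holes subtracted) = 11741.16 cm⁴.
Radius of gyration: k = √(I/A) = √(11741.16 / 115.44) = 10.08503 cm.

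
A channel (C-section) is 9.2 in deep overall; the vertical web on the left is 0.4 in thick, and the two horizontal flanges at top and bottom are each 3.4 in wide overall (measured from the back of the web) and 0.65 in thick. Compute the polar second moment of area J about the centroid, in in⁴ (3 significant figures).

Treat the section as a set of non-overlapping primitives; coordinates are from the bounding-box lower-left.
Web: 0.4 × 9.2, A = 3.68 in², y = 4.6 in, Ī = 25.956 in⁴.
Top flange (beyond web): 3 × 0.65, A = 1.95 in², y = 8.875 in, Ī = 0.068656 in⁴.
Bottom flange (beyond web): 3 × 0.65, A = 1.95 in², y = 0.325 in, Ī = 0.068656 in⁴.
By symmetry the centroid is at mid-height, ȳ = 4.6 in.
Transfer each piece to the centroidal x-axis using Ī + A·d² with d = y − 4.6:
  web: d = 0 in → contributes +25.956 in⁴
  top flange (beyond web): d = 4.275 in → contributes +35.706 in⁴
  bottom flange (beyond web): d = -4.275 in → contributes +35.706 in⁴
Total I = 97.369 in⁴.
For the y-axis: x̄ = 1.0747 in.
Repeating about the centroidal y-axis gives I_y = 8.446 in⁴.
Polar second moment: J = I_x + I_y = 105.81 in⁴.

J ≈ 106 in⁴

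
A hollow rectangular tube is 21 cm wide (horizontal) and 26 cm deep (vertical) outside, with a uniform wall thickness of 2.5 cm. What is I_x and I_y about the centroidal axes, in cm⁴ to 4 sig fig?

Decompose the section into non-overlapping parts with the origin at the bottom-left of its bounding rectangle.
Outer rectangle: 21 × 26, A = 546 cm², y = 13 cm, Ī = 30 758 cm⁴.
Inner void (subtracted): 16 × 21, A = 336 cm², y = 13 cm, Ī = 12 348 cm⁴.
By symmetry the centroid is at mid-height, ȳ = 13 cm.
All pieces are centred on the centroidal x-axis, so I = ΣĪ (holes subtracted) = 18 410 cm⁴.
Repeating about the centroidal y-axis gives I_y = 12897.5 cm⁴.

I_x ≈ 1.841 × 10⁴ cm⁴, I_y ≈ 1.290 × 10⁴ cm⁴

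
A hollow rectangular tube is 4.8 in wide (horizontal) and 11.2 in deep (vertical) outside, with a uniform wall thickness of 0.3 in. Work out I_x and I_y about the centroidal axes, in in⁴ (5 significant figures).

Split into non-overlapping primitives; take the origin at the lower-left of the bounding box.
Outer rectangle: 4.8 × 11.2, A = 53.76 in², y = 5.6 in, Ī = 561.9712 in⁴.
Inner void (subtracted): 4.2 × 10.6, A = 44.52 in², y = 5.6 in, Ī = 416.8556 in⁴.
By symmetry the centroid is at mid-height, ȳ = 5.6 in.
All pieces are centred on the centroidal x-axis, so I = ΣĪ (holes subtracted) = 145.1156 in⁴.
Repeating about the centroidal y-axis gives I_y = 37.7748 in⁴.

I_x ≈ 145.12 in⁴, I_y ≈ 37.775 in⁴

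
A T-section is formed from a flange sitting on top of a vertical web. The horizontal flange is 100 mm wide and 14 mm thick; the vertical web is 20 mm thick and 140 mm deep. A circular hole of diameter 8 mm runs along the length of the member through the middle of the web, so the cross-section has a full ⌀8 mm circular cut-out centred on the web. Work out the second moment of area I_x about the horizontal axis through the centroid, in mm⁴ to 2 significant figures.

I_x ≈ 1.0 × 10⁷ mm⁴

Break the section into simple shapes (no overlaps), measuring from the bottom-left corner of the bounding box.
Flange: 100 × 14, A = 1 400 mm², y = 147 mm, Ī = 22 867 mm⁴.
Web: 20 × 140, A = 2 800 mm², y = 70 mm, Ī = 4 573 333 mm⁴.
Hole (subtracted): ⌀8, A = 50.27 mm², y = 70 mm, Ī = 201.1 mm⁴.
Centroid: ȳ = ΣA·y / ΣA = 95.98 mm.
Transfer each piece to the horizontal axis through the centroid using Ī + A·d² with d = y − 95.98:
  flange: d = 51.02 mm → contributes +3 667 471 mm⁴
  web: d = -25.98 mm → contributes +6 462 868 mm⁴
  hole: d = -25.98 mm → contributes −34 122 mm⁴
Total I = 10 096 217 mm⁴.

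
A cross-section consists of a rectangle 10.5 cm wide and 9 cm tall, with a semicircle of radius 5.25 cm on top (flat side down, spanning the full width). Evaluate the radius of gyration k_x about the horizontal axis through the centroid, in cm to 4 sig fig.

k_x ≈ 3.872 cm

Split into non-overlapping primitives; take the origin at the lower-left of the bounding box.
Rectangular body: 10.5 × 9, A = 94.5 cm², y = 4.5 cm, Ī = 637.875 cm⁴.
Semicircular cap: semicircle r = 5.25, A = 43.2951 cm², y = 11.2282 cm, Ī = 83.3814 cm⁴.
Centroid: ȳ = ΣA·y / ΣA = 6.61398 cm.
Transfer each piece to the horizontal axis through the centroid using Ī + A·d² with d = y − 6.61398:
  rectangular body: d = -2.11398 cm → contributes +1060.19 cm⁴
  semicircular cap: d = 4.61419 cm → contributes +1005.16 cm⁴
Total I = 2065.35 cm⁴.
Radius of gyration: k = √(I/A) = √(2065.35 / 137.795) = 3.87151 cm.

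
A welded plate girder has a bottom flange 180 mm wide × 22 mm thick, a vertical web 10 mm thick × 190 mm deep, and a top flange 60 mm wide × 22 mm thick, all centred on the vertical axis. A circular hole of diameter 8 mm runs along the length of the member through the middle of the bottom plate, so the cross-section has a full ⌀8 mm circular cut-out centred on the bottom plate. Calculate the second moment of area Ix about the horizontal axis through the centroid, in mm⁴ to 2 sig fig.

Ix ≈ 5.4 × 10⁷ mm⁴

Break the section into simple shapes (no overlaps), measuring from the bottom-left corner of the bounding box.
Bottom plate: 180 × 22, A = 3 960 mm², y = 11 mm, Ī = 159 720 mm⁴.
Web plate: 10 × 190, A = 1 900 mm², y = 117 mm, Ī = 5 715 833 mm⁴.
Top plate: 60 × 22, A = 1 320 mm², y = 223 mm, Ī = 53 240 mm⁴.
Hole (subtracted): ⌀8, A = 50.27 mm², y = 11 mm, Ī = 201.1 mm⁴.
Centroid: ȳ = ΣA·y / ΣA = 78.5 mm.
Transfer each piece to the horizontal axis through the centroid using Ī + A·d² with d = y − 78.5:
  bottom plate: d = -67.5 mm → contributes +18 201 189 mm⁴
  web plate: d = 38.5 mm → contributes +8 532 459 mm⁴
  top plate: d = 144.5 mm → contributes +27 616 084 mm⁴
  hole: d = -67.5 mm → contributes −229 207 mm⁴
Total I = 54 120 525 mm⁴.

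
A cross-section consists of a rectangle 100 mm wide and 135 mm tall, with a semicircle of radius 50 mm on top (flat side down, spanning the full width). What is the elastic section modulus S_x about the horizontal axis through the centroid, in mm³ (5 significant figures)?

S_x ≈ 4.6288 × 10⁵ mm³

Break the section into simple shapes (no overlaps), measuring from the bottom-left corner of the bounding box.
Rectangular body: 100 × 135, A = 13 500 mm², y = 67.5 mm, Ī = 20 503 125 mm⁴.
Semicircular cap: semicircle r = 50, A = 3926.991 mm², y = 156.2207 mm, Ī = 685 981 mm⁴.
Centroid: ȳ = ΣA·y / ΣA = 87.49228 mm.
Transfer each piece to the horizontal axis through the centroid using Ī + A·d² with d = y − 87.49228:
  rectangular body: d = -19.99228 mm → contributes +25 898 955 mm⁴
  semicircular cap: d = 68.72838 mm → contributes +19 235 478 mm⁴
Total I = 45 134 433 mm⁴.
Extreme fibre distance c = 97.50772 mm; S = I/c = 462880.6 mm³.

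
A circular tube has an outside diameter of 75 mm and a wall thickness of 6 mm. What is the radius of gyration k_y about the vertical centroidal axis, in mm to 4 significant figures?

Split into non-overlapping primitives; take the origin at the lower-left of the bounding box.
Outer circle: ⌀75, A = 4417.86 mm², x = 37.5 mm, Ī = 1 553 156 mm⁴.
Bore (subtracted): ⌀63, A = 3117.25 mm², x = 37.5 mm, Ī = 773 272 mm⁴.
By symmetry the centroid is at mid-width, x̄ = 37.5 mm.
All pieces are centred on the vertical centroidal axis, so I = ΣĪ (holes subtracted) = 779 884 mm⁴.
Radius of gyration: k = √(I/A) = √(779 884 / 1300.62) = 24.4872 mm.

k_y ≈ 24.49 mm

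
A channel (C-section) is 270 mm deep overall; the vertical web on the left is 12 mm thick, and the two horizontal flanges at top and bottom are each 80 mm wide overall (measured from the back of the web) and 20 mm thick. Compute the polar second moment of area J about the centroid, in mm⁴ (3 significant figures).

J ≈ 6.57 × 10⁷ mm⁴

Break the section into simple shapes (no overlaps), measuring from the bottom-left corner of the bounding box.
Web: 12 × 270, A = 3 240 mm², y = 135 mm, Ī = 19 683 000 mm⁴.
Top flange (beyond web): 68 × 20, A = 1 360 mm², y = 260 mm, Ī = 45 333 mm⁴.
Bottom flange (beyond web): 68 × 20, A = 1 360 mm², y = 10 mm, Ī = 45 333 mm⁴.
By symmetry the centroid is at mid-height, ȳ = 135 mm.
Transfer each piece to the centroidal x-axis using Ī + A·d² with d = y − 135:
  web: d = 0 mm → contributes +19 683 000 mm⁴
  top flange (beyond web): d = 125 mm → contributes +21 295 333 mm⁴
  bottom flange (beyond web): d = -125 mm → contributes +21 295 333 mm⁴
Total I = 62 273 667 mm⁴.
For the y-axis: x̄ = 24.255 mm.
Repeating about the centroidal y-axis gives I_y = 3 452 839 mm⁴.
Polar second moment: J = I_x + I_y = 65 726 506 mm⁴.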